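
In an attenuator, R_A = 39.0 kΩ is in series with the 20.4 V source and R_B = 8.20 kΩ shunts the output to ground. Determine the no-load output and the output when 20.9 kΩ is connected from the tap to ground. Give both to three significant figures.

Open-circuit: V = 20.4 × 8.20/(39.0 + 8.20) = 3.54 V.
With the load, R_B becomes R_B‖R_L = 5.889 kΩ, so V = 20.4 × 5.889/44.89 = 2.68 V.

Unloaded: 3.54 V; loaded: 2.68 V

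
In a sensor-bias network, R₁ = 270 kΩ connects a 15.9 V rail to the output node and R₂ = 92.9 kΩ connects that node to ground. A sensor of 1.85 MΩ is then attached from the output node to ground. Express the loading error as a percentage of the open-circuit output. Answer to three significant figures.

The divider's output (Thévenin) resistance is R₁‖R₂ = 69.12 kΩ.
Fractional drop under load = R_th/(R_th + R_L) = 69.12 / (69.12 + 1850) = 0.03602.
So the output falls by 3.60 %.

3.60 %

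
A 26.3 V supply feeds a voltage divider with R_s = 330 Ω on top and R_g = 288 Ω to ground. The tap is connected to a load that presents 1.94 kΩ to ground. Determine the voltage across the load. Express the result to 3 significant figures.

The load sits in parallel with R_g: R_g‖R_L = (288 × 1940) / (288 + 1940) = 250.8 Ω.
V_out = 26.3 × 250.8 / (330 + 250.8) = 26.3 × 250.8/580.8 = 11.4 V.
(Unloaded it would have been 12.3 V.)

V_out ≈ 11.4 V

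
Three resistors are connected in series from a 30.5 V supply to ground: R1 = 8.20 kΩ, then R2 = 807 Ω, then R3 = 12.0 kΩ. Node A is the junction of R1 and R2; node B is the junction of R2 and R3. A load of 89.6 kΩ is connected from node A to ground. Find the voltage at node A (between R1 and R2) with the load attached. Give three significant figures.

V ≈ 17.6 V

Below node A the series string R2+R3 = 12810 Ω sits in parallel with the 89600 Ω load: 11210 Ω.
V_A = 30.5 × 11210/(8200 + 11210) = 17.6 V.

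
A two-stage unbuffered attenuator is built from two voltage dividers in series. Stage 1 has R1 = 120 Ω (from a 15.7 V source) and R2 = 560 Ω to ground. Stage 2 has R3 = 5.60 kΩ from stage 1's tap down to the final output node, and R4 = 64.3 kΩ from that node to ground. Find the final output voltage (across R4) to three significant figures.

Stage 2 presents R3+R4 = 69900 Ω as a load on stage 1's tap.
Stage 1's lower leg becomes R2‖(R3+R4) = 555.5 Ω, so V_mid = 15.7 × 555.5/675.5 = 12.91 V.
Stage 2 is itself unloaded: V_out = V_mid × R4/(R3+R4) = 12.91 × 64300/69900 = 11.9 V.

V_out ≈ 11.9 V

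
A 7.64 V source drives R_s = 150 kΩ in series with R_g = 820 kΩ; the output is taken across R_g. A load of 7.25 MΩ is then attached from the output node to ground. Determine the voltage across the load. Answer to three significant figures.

The load sits in parallel with R_g: R_g‖R_L = (820 × 7250) / (820 + 7250) = 736.7 kΩ.
V_out = 7.64 × 736.7 / (150 + 736.7) = 7.64 × 736.7/886.7 = 6.35 V.

V_out ≈ 6.35 V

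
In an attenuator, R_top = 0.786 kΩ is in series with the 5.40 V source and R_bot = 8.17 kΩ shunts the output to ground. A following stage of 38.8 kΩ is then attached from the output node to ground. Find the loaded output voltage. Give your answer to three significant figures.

The load sits in parallel with R_bot: R_bot‖R_L = (8170 × 38800) / (8170 + 38800) = 6749 Ω.
V_out = 5.40 × 6749 / (786 + 6749) = 5.40 × 6749/7535 = 4.84 V.

V_out ≈ 4.84 V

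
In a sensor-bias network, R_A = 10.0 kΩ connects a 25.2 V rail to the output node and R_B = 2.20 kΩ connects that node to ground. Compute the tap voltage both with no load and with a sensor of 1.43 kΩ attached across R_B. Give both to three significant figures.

Unloaded: 4.54 V; loaded: 2.01 V

Open-circuit: V = 25.2 × 2.20/(10.0 + 2.20) = 4.54 V.
With the load, R_B becomes R_B‖R_L = 0.8667 kΩ, so V = 25.2 × 0.8667/10.87 = 2.01 V.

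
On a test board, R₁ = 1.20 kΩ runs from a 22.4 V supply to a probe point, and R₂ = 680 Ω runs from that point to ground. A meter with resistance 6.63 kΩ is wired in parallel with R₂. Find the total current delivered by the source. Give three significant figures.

I ≈ 12.3 mA

R₂‖R_L = 616.7 Ω, so the source sees R₁ + R₂‖R_L = 1817 Ω.
I = 22.4 V / 1817 Ω = 12.3 mA.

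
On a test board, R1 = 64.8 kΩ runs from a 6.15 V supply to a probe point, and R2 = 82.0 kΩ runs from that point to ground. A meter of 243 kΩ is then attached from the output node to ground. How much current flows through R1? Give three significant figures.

I ≈ 0.0488 mA

R2‖R_L = 61.31 kΩ, so the source sees R1 + R2‖R_L = 126.1 kΩ.
I = 6.15 V / 126.1 kΩ = 0.0488 mA.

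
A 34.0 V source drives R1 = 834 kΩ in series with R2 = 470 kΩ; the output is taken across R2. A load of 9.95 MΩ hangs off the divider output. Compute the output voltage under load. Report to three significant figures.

V_out ≈ 11.9 V

The load sits in parallel with R2: R2‖R_L = (470 × 9950) / (470 + 9950) = 448.8 kΩ.
V_out = 34.0 × 448.8 / (834 + 448.8) = 34.0 × 448.8/1283 = 11.9 V.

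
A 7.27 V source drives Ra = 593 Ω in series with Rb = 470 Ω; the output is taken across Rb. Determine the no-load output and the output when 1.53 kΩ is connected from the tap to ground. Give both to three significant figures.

Unloaded: 3.21 V; loaded: 2.74 V

Open-circuit: V = 7.27 × 470/(593 + 470) = 3.21 V.
With the load, Rb becomes Rb‖R_L = 359.6 Ω, so V = 7.27 × 359.6/952.5 = 2.74 V.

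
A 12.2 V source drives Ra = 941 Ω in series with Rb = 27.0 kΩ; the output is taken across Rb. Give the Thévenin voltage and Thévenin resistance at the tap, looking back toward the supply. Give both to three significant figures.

V_th is the open-circuit tap voltage: 12.2 × 27000/(941 + 27000) = 11.8 V.
With the supply zeroed, Ra and Rb appear in parallel from the tap: R_th = Ra‖Rb = (941 × 27000)/27940 = 909 Ω.

V_th = 11.8 V, R_th = 909 Ω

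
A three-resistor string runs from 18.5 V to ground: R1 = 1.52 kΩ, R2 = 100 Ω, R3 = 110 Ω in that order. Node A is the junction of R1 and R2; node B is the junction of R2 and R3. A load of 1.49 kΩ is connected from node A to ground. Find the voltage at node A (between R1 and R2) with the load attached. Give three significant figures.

V ≈ 2.00 V

Below node A the series string R2+R3 = 210.0 Ω sits in parallel with the 1490 Ω load: 184.1 Ω.
V_A = 18.5 × 184.1/(1520 + 184.1) = 2.00 V.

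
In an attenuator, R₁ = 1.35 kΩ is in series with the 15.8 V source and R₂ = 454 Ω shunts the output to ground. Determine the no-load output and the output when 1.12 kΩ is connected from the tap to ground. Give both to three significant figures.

Unloaded: 3.98 V; loaded: 3.05 V

Open-circuit: V = 15.8 × 454/(1350 + 454) = 3.98 V.
With the load, R₂ becomes R₂‖R_L = 323.0 Ω, so V = 15.8 × 323.0/1673 = 3.05 V.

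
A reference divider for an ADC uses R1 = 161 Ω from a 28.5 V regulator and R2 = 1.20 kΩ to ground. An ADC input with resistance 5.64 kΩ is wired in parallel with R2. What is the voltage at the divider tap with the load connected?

The load sits in parallel with R2: R2‖R_L = (1200 × 5640) / (1200 + 5640) = 989.5 Ω.
V_out = 28.5 × 989.5 / (161 + 989.5) = 28.5 × 989.5/1150 = 24.5 V.
(Unloaded it would have been 25.1 V.)

V_out ≈ 24.5 V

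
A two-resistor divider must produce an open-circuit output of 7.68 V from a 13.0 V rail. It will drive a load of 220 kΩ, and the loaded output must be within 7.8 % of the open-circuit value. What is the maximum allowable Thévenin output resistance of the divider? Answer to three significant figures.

R_th ≤ 18.6 kΩ

Loading drop = R_th/(R_th + R_L) ≤ 0.0780, so R_th ≤ R_L · ε/(1−ε) = 220 kΩ × 0.0780/0.9220 = 18.6 kΩ.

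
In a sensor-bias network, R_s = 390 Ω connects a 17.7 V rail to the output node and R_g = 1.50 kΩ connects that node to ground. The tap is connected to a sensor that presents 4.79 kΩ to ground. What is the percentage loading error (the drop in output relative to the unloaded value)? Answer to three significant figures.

6.07 %

The divider's output (Thévenin) resistance is R_s‖R_g = 309.5 Ω.
Fractional drop under load = R_th/(R_th + R_L) = 309.5 / (309.5 + 4790) = 0.06070.
So the output falls by 6.07 %.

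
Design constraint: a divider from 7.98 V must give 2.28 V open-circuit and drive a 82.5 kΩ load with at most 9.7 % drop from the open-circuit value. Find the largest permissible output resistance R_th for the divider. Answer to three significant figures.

Loading drop = R_th/(R_th + R_L) ≤ 0.0970, so R_th ≤ R_L · ε/(1−ε) = 82.5 kΩ × 0.0970/0.9030 = 8.86 kΩ.
(Any R1, R2 with R2/(R1+R2) = 0.286 and R1‖R2 ≤ 8.86 kΩ will meet the spec.)

R_th ≤ 8.86 kΩ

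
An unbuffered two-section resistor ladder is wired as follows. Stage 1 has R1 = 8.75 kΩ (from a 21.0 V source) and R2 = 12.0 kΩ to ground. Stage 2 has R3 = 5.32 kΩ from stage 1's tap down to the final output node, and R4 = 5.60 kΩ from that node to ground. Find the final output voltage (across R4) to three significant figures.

V_out ≈ 4.26 V

Stage 2 presents R3+R4 = 10.92 kΩ as a load on stage 1's tap.
Stage 1's lower leg becomes R2‖(R3+R4) = 5.717 kΩ, so V_mid = 21.0 × 5.717/14.47 = 8.299 V.
Stage 2 is itself unloaded: V_out = V_mid × R4/(R3+R4) = 8.299 × 5.60/10.92 = 4.26 V.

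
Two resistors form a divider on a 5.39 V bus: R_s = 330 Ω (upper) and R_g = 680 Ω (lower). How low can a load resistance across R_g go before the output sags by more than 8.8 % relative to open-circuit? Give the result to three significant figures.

R_L(min) ≈ 2.30 kΩ

Output resistance R_th = R_s‖R_g = (330 × 680)/1010 = 222.2 Ω.
The fractional drop is R_th/(R_th + R_L); requiring this ≤ 0.0880 gives R_L ≥ R_th(1/0.0880 − 1) = 222.2 × 10.36 = 2.30 kΩ.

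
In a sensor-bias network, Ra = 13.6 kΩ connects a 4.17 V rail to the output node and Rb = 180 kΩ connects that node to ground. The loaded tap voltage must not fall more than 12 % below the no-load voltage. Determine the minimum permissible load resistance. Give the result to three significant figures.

Output resistance R_th = Ra‖Rb = (13.6 × 180)/193.6 = 12.64 kΩ.
The fractional drop is R_th/(R_th + R_L); requiring this ≤ 0.120 gives R_L ≥ R_th(1/0.120 − 1) = 12.64 × 7.333 = 92.7 kΩ.

R_L(min) ≈ 92.7 kΩ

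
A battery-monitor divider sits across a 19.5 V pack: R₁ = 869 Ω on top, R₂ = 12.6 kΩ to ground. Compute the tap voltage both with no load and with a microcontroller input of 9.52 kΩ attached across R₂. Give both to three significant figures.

Open-circuit: V = 19.5 × 12600/(869 + 12600) = 18.2 V.
With the load, R₂ becomes R₂‖R_L = 5423 Ω, so V = 19.5 × 5423/6292 = 16.8 V.

Unloaded: 18.2 V; loaded: 16.8 V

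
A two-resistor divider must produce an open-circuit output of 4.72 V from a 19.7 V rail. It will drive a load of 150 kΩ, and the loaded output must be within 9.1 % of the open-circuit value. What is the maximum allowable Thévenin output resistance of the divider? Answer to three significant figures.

Loading drop = R_th/(R_th + R_L) ≤ 0.0910, so R_th ≤ R_L · ε/(1−ε) = 150 kΩ × 0.0910/0.9090 = 15.0 kΩ.
(Any R1, R2 with R2/(R1+R2) = 0.240 and R1‖R2 ≤ 15.0 kΩ will meet the spec.)

R_th ≤ 15.0 kΩ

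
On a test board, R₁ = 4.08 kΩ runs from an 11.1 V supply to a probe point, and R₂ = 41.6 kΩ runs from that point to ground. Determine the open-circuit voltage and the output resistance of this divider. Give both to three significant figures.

V_th is the open-circuit tap voltage: 11.1 × 41.6/(4.08 + 41.6) = 10.1 V.
With the supply zeroed, R₁ and R₂ appear in parallel from the tap: R_th = R₁‖R₂ = (4.08 × 41.6)/45.68 = 3.72 kΩ.

V_th = 10.1 V, R_th = 3.72 kΩ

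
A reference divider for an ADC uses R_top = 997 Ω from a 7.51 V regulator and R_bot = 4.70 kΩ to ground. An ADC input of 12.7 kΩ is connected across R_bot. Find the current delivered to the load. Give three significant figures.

I_L ≈ 0.458 mA

R_bot‖R_L = 3430 Ω; V_out = 7.51 × 3430/4427 = 5.819 V.
I_L = V_out / R_L = 5.819 / 12.7 kΩ = 0.458 mA.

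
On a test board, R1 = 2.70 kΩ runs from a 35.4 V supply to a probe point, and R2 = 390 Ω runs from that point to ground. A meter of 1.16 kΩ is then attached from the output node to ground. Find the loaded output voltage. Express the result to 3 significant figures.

V_out ≈ 3.45 V

The load sits in parallel with R2: R2‖R_L = (390 × 1160) / (390 + 1160) = 291.9 Ω.
V_out = 35.4 × 291.9 / (2700 + 291.9) = 35.4 × 291.9/2992 = 3.45 V.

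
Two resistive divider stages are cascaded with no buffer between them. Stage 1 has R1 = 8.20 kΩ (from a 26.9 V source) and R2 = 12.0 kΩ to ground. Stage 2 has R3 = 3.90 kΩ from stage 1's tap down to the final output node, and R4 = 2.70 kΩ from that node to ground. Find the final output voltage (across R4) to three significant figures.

Stage 2 presents R3+R4 = 6.600 kΩ as a load on stage 1's tap.
Stage 1's lower leg becomes R2‖(R3+R4) = 4.258 kΩ, so V_mid = 26.9 × 4.258/12.46 = 9.194 V.
Stage 2 is itself unloaded: V_out = V_mid × R4/(R3+R4) = 9.194 × 2.70/6.600 = 3.76 V.

V_out ≈ 3.76 V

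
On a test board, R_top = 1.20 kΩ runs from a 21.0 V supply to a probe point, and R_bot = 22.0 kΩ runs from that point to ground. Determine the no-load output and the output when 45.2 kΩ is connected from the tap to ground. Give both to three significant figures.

Unloaded: 19.9 V; loaded: 19.4 V

Open-circuit: V = 21.0 × 22.0/(1.20 + 22.0) = 19.9 V.
With the load, R_bot becomes R_bot‖R_L = 14.80 kΩ, so V = 21.0 × 14.80/16.00 = 19.4 V.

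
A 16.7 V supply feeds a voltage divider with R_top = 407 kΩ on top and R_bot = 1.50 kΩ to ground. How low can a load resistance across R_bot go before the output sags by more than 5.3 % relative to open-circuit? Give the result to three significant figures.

Output resistance R_th = R_top‖R_bot = (407 × 1.50)/408.5 = 1.494 kΩ.
The fractional drop is R_th/(R_th + R_L); requiring this ≤ 0.0530 gives R_L ≥ R_th(1/0.0530 − 1) = 1.494 × 17.87 = 26.7 kΩ.

R_L(min) ≈ 26.7 kΩ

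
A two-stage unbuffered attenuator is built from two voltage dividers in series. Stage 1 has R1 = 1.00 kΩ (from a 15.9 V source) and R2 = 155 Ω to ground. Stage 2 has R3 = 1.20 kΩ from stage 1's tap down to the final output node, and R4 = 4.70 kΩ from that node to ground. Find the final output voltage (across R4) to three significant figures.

V_out ≈ 1.66 V

Stage 2 presents R3+R4 = 5900 Ω as a load on stage 1's tap.
Stage 1's lower leg becomes R2‖(R3+R4) = 151.0 Ω, so V_mid = 15.9 × 151.0/1151 = 2.086 V.
Stage 2 is itself unloaded: V_out = V_mid × R4/(R3+R4) = 2.086 × 4700/5900 = 1.66 V.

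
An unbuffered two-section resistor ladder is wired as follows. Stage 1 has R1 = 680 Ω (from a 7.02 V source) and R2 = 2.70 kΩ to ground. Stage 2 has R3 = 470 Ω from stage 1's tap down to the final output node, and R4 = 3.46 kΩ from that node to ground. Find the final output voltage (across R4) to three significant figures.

Stage 2 presents R3+R4 = 3930 Ω as a load on stage 1's tap.
Stage 1's lower leg becomes R2‖(R3+R4) = 1600 Ω, so V_mid = 7.02 × 1600/2280 = 4.927 V.
Stage 2 is itself unloaded: V_out = V_mid × R4/(R3+R4) = 4.927 × 3460/3930 = 4.34 V.

V_out ≈ 4.34 V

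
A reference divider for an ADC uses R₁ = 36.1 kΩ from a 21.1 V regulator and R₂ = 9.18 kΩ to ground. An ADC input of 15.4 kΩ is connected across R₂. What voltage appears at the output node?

V_out ≈ 2.90 V

The load sits in parallel with R₂: R₂‖R_L = (9.18 × 15.4) / (9.18 + 15.4) = 5.752 kΩ.
V_out = 21.1 × 5.752 / (36.1 + 5.752) = 21.1 × 5.752/41.85 = 2.90 V.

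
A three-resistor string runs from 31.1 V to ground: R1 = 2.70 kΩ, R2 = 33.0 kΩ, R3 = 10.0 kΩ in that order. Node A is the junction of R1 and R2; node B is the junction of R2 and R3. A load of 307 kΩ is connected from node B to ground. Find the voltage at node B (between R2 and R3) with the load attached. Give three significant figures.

V ≈ 6.64 V

At node B, R3 is in parallel with the load: R3‖R_L = 9.685 kΩ.
Below node A the resistance is R2 + (R3‖R_L) = 42.68 kΩ, so V_A = 31.1 × 42.68/45.38 = 29.25 V.
Then V_B = V_A × (R3‖R_L)/(R2 + R3‖R_L) = 29.25 × 9.685/42.68 = 6.64 V.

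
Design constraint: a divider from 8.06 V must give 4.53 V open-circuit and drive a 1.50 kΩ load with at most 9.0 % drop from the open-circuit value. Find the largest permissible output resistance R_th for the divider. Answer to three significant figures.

R_th ≤ 148 Ω

Loading drop = R_th/(R_th + R_L) ≤ 0.0900, so R_th ≤ R_L · ε/(1−ε) = 1.50 kΩ × 0.0900/0.9100 = 148 Ω.
(Any R1, R2 with R2/(R1+R2) = 0.562 and R1‖R2 ≤ 148 Ω will meet the spec.)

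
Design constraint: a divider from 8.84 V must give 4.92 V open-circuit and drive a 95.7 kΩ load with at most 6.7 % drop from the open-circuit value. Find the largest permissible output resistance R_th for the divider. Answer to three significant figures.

R_th ≤ 6.87 kΩ

Loading drop = R_th/(R_th + R_L) ≤ 0.0670, so R_th ≤ R_L · ε/(1−ε) = 95.7 kΩ × 0.0670/0.9330 = 6.87 kΩ.
(Any R1, R2 with R2/(R1+R2) = 0.557 and R1‖R2 ≤ 6.87 kΩ will meet the spec.)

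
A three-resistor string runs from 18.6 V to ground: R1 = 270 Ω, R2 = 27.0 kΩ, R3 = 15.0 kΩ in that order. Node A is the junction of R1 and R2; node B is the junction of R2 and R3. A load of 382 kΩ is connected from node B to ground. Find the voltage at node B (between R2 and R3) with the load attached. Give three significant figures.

At node B, R3 is in parallel with the load: R3‖R_L = 14430 Ω.
Below node A the resistance is R2 + (R3‖R_L) = 41430 Ω, so V_A = 18.6 × 41430/41700 = 18.48 V.
Then V_B = V_A × (R3‖R_L)/(R2 + R3‖R_L) = 18.48 × 14430/41430 = 6.44 V.

V ≈ 6.44 V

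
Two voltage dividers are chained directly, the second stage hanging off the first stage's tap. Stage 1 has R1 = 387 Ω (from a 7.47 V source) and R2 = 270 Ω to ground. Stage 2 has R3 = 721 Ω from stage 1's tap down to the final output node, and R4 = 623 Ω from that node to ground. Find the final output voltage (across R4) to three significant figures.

Stage 2 presents R3+R4 = 1344 Ω as a load on stage 1's tap.
Stage 1's lower leg becomes R2‖(R3+R4) = 224.8 Ω, so V_mid = 7.47 × 224.8/611.8 = 2.745 V.
Stage 2 is itself unloaded: V_out = V_mid × R4/(R3+R4) = 2.745 × 623/1344 = 1.27 V.

V_out ≈ 1.27 V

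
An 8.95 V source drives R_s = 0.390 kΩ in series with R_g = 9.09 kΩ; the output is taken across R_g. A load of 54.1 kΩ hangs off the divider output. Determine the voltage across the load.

The load sits in parallel with R_g: R_g‖R_L = (9090 × 54100) / (9090 + 54100) = 7782 Ω.
V_out = 8.95 × 7782 / (390 + 7782) = 8.95 × 7782/8172 = 8.52 V.

V_out ≈ 8.52 V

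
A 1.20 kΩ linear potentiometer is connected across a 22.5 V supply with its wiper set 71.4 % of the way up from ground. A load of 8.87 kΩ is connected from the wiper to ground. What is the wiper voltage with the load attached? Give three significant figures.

V ≈ 15.6 V

The wiper splits the pot into (1−α)R = 343.2 Ω above and αR = 856.8 Ω below.
Lower section ‖ load = 781.3 Ω.
V_wiper = 22.5 × 781.3/(343.2 + 781.3) = 15.6 V.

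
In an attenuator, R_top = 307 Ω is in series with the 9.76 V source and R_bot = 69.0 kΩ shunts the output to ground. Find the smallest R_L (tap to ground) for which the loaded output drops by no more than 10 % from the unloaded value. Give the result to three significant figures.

Output resistance R_th = R_top‖R_bot = (307 × 69000)/69310 = 305.6 Ω.
The fractional drop is R_th/(R_th + R_L); requiring this ≤ 0.100 gives R_L ≥ R_th(1/0.100 − 1) = 305.6 × 9.000 = 2.75 kΩ.

R_L(min) ≈ 2.75 kΩ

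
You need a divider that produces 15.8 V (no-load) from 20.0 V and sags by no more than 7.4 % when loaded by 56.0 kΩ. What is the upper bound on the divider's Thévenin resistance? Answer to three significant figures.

R_th ≤ 4.48 kΩ

Loading drop = R_th/(R_th + R_L) ≤ 0.0740, so R_th ≤ R_L · ε/(1−ε) = 56.0 kΩ × 0.0740/0.9260 = 4.48 kΩ.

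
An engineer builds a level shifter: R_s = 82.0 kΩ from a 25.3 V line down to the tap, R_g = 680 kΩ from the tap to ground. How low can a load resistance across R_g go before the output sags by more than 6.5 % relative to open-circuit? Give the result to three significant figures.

Output resistance R_th = R_s‖R_g = (82.0 × 680)/762.0 = 73.18 kΩ.
The fractional drop is R_th/(R_th + R_L); requiring this ≤ 0.0650 gives R_L ≥ R_th(1/0.0650 − 1) = 73.18 × 14.38 = 1.05 MΩ.

R_L(min) ≈ 1.05 MΩ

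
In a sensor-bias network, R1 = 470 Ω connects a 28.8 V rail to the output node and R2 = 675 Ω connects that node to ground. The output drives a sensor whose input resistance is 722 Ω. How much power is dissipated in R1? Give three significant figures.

P ≈ 581 mW

Total resistance from the source is R1 + (R2‖R_L) = 818.9 Ω, so I = 28.8/818.9 Ω = 35.17 mA.
P = I²·R1 = (35.17 mA)² × 470 Ω = 581 mW.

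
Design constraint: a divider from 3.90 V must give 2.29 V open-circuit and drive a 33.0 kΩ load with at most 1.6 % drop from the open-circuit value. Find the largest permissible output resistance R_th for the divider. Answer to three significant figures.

Loading drop = R_th/(R_th + R_L) ≤ 0.0160, so R_th ≤ R_L · ε/(1−ε) = 33.0 kΩ × 0.0160/0.9840 = 537 Ω.

R_th ≤ 537 Ω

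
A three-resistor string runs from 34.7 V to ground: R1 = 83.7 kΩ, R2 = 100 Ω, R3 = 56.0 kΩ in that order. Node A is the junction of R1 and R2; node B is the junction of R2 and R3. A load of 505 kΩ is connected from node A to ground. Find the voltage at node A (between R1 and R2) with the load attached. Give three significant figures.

V ≈ 13.1 V

Below node A the series string R2+R3 = 56100 Ω sits in parallel with the 505000 Ω load: 50490 Ω.
V_A = 34.7 × 50490/(83700 + 50490) = 13.1 V.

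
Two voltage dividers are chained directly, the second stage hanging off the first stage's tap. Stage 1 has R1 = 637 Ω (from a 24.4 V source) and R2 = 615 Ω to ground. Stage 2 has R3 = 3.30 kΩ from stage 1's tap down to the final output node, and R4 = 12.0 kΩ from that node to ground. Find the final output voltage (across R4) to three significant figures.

Stage 2 presents R3+R4 = 15300 Ω as a load on stage 1's tap.
Stage 1's lower leg becomes R2‖(R3+R4) = 591.2 Ω, so V_mid = 24.4 × 591.2/1228 = 11.75 V.
Stage 2 is itself unloaded: V_out = V_mid × R4/(R3+R4) = 11.75 × 12000/15300 = 9.21 V.

V_out ≈ 9.21 V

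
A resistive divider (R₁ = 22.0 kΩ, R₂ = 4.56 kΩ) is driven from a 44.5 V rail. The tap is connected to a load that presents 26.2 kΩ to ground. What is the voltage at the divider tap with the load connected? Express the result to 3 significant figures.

V_out ≈ 6.68 V

The load sits in parallel with R₂: R₂‖R_L = (4.56 × 26.2) / (4.56 + 26.2) = 3.884 kΩ.
V_out = 44.5 × 3.884 / (22.0 + 3.884) = 44.5 × 3.884/25.88 = 6.68 V.
(Unloaded it would have been 7.64 V.)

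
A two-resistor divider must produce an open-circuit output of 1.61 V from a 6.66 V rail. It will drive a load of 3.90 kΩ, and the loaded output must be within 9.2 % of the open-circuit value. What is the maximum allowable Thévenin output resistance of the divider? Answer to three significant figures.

Loading drop = R_th/(R_th + R_L) ≤ 0.0920, so R_th ≤ R_L · ε/(1−ε) = 3.90 kΩ × 0.0920/0.9080 = 395 Ω.

R_th ≤ 395 Ω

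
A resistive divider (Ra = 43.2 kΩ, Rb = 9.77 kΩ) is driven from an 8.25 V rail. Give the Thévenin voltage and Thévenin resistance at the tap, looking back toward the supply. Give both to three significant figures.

V_th is the open-circuit tap voltage: 8.25 × 9.77/(43.2 + 9.77) = 1.52 V.
With the supply zeroed, Ra and Rb appear in parallel from the tap: R_th = Ra‖Rb = (43.2 × 9.77)/52.97 = 7.97 kΩ.

V_th = 1.52 V, R_th = 7.97 kΩ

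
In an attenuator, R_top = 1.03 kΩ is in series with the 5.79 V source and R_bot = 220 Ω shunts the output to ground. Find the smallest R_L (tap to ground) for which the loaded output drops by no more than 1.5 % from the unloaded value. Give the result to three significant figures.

R_L(min) ≈ 11.9 kΩ

Output resistance R_th = R_top‖R_bot = (1030 × 220)/1250 = 181.3 Ω.
The fractional drop is R_th/(R_th + R_L); requiring this ≤ 0.0150 gives R_L ≥ R_th(1/0.0150 − 1) = 181.3 × 65.67 = 11.9 kΩ.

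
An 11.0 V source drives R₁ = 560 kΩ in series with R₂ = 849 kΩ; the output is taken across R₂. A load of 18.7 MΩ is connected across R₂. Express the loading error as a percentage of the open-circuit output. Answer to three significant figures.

The divider's output (Thévenin) resistance is R₁‖R₂ = 337.4 kΩ.
Fractional drop under load = R_th/(R_th + R_L) = 337.4 / (337.4 + 18700) = 0.01772.
So the output falls by 1.77 %.

1.77 %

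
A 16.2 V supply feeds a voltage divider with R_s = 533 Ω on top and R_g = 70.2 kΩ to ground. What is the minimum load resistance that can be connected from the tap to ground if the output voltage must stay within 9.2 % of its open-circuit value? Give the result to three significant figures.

R_L(min) ≈ 5.22 kΩ

Output resistance R_th = R_s‖R_g = (533 × 70200)/70730 = 529.0 Ω.
The fractional drop is R_th/(R_th + R_L); requiring this ≤ 0.0920 gives R_L ≥ R_th(1/0.0920 − 1) = 529.0 × 9.870 = 5.22 kΩ.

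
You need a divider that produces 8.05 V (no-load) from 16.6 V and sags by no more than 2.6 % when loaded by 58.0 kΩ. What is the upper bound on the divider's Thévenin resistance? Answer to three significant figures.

R_th ≤ 1.55 kΩ

Loading drop = R_th/(R_th + R_L) ≤ 0.0260, so R_th ≤ R_L · ε/(1−ε) = 58.0 kΩ × 0.0260/0.9740 = 1.55 kΩ.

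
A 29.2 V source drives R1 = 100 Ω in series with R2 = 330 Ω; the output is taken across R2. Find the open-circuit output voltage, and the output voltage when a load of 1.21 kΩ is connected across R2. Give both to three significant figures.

Open-circuit: V = 29.2 × 330/(100 + 330) = 22.4 V.
With the load, R2 becomes R2‖R_L = 259.3 Ω, so V = 29.2 × 259.3/359.3 = 21.1 V.

Unloaded: 22.4 V; loaded: 21.1 V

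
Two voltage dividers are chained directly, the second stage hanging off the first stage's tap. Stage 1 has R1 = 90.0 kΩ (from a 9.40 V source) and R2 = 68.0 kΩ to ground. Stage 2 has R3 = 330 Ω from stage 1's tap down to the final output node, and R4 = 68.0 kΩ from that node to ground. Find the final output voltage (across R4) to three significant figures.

Stage 2 presents R3+R4 = 68330 Ω as a load on stage 1's tap.
Stage 1's lower leg becomes R2‖(R3+R4) = 34080 Ω, so V_mid = 9.40 × 34080/124100 = 2.582 V.
Stage 2 is itself unloaded: V_out = V_mid × R4/(R3+R4) = 2.582 × 68000/68330 = 2.57 V.

V_out ≈ 2.57 V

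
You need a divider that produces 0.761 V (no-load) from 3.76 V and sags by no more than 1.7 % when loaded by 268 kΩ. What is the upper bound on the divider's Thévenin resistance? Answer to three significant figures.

Loading drop = R_th/(R_th + R_L) ≤ 0.0170, so R_th ≤ R_L · ε/(1−ε) = 268 kΩ × 0.0170/0.9830 = 4.63 kΩ.

R_th ≤ 4.63 kΩ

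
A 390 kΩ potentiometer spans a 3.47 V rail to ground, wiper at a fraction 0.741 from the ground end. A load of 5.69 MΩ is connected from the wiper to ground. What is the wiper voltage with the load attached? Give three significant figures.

V ≈ 2.54 V

The wiper splits the pot into (1−α)R = 101.0 kΩ above and αR = 289.0 kΩ below.
Lower section ‖ load = 275.0 kΩ.
V_wiper = 3.47 × 275.0/(101.0 + 275.0) = 2.54 V.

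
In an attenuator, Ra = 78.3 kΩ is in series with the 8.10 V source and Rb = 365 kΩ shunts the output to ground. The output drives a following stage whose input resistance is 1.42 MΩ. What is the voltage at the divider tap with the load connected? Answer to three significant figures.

The load sits in parallel with Rb: Rb‖R_L = (365 × 1420) / (365 + 1420) = 290.4 kΩ.
V_out = 8.10 × 290.4 / (78.3 + 290.4) = 8.10 × 290.4/368.7 = 6.38 V.

V_out ≈ 6.38 V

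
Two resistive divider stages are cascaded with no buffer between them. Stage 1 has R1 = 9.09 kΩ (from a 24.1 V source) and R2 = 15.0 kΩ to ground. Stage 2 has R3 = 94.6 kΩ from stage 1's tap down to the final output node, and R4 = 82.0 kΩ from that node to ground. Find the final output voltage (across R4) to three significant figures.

V_out ≈ 6.75 V

Stage 2 presents R3+R4 = 176.6 kΩ as a load on stage 1's tap.
Stage 1's lower leg becomes R2‖(R3+R4) = 13.83 kΩ, so V_mid = 24.1 × 13.83/22.92 = 14.54 V.
Stage 2 is itself unloaded: V_out = V_mid × R4/(R3+R4) = 14.54 × 82.0/176.6 = 6.75 V.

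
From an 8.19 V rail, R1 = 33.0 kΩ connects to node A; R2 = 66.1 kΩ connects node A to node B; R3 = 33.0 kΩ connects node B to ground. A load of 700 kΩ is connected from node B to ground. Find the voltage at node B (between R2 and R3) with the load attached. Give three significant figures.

V ≈ 1.98 V

At node B, R3 is in parallel with the load: R3‖R_L = 31.51 kΩ.
Below node A the resistance is R2 + (R3‖R_L) = 97.61 kΩ, so V_A = 8.19 × 97.61/130.6 = 6.121 V.
Then V_B = V_A × (R3‖R_L)/(R2 + R3‖R_L) = 6.121 × 31.51/97.61 = 1.98 V.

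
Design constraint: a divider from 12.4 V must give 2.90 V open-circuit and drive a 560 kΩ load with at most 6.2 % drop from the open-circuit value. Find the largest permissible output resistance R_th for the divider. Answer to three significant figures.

R_th ≤ 37.0 kΩ

Loading drop = R_th/(R_th + R_L) ≤ 0.0620, so R_th ≤ R_L · ε/(1−ε) = 560 kΩ × 0.0620/0.9380 = 37.0 kΩ.
(Any R1, R2 with R2/(R1+R2) = 0.234 and R1‖R2 ≤ 37.0 kΩ will meet the spec.)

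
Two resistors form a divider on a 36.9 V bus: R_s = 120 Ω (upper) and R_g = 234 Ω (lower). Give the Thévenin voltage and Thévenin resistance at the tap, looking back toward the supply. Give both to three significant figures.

V_th = 24.4 V, R_th = 79.3 Ω

V_th is the open-circuit tap voltage: 36.9 × 234/(120 + 234) = 24.4 V.
With the supply zeroed, R_s and R_g appear in parallel from the tap: R_th = R_s‖R_g = (120 × 234)/354.0 = 79.3 Ω.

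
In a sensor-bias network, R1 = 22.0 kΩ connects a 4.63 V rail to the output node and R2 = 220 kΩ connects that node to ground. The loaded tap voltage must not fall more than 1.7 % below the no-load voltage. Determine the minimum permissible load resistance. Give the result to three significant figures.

Output resistance R_th = R1‖R2 = (22.0 × 220)/242.0 = 20.00 kΩ.
The fractional drop is R_th/(R_th + R_L); requiring this ≤ 0.0170 gives R_L ≥ R_th(1/0.0170 − 1) = 20.00 × 57.82 = 1.16 MΩ.

R_L(min) ≈ 1.16 MΩ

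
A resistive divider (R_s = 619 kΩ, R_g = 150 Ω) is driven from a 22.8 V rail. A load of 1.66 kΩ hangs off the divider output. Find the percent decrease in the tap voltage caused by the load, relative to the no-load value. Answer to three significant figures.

Unloaded V = 22.8 × 150/619200 = 0.0055237 V.
Loaded: R_g‖R_L = 137.6 Ω, giving V = 22.8 × 137.6/619100 = 0.0050660 V.
Drop = (0.0055237 − 0.0050660) / 0.0055237 = 8.29 %.

8.29 %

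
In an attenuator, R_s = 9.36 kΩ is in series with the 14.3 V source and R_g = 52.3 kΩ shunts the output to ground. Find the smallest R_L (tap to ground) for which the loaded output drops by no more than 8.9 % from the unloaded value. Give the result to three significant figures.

Output resistance R_th = R_s‖R_g = (9.36 × 52.3)/61.66 = 7.939 kΩ.
The fractional drop is R_th/(R_th + R_L); requiring this ≤ 0.0890 gives R_L ≥ R_th(1/0.0890 − 1) = 7.939 × 10.24 = 81.3 kΩ.

R_L(min) ≈ 81.3 kΩ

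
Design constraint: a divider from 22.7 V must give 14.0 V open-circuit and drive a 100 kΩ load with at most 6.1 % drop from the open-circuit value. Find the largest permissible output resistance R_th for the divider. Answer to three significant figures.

Loading drop = R_th/(R_th + R_L) ≤ 0.0610, so R_th ≤ R_L · ε/(1−ε) = 100 kΩ × 0.0610/0.9390 = 6.50 kΩ.

R_th ≤ 6.50 kΩ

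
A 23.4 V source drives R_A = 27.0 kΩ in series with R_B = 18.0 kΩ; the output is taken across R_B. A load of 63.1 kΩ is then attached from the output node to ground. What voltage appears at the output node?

The load sits in parallel with R_B: R_B‖R_L = (18.0 × 63.1) / (18.0 + 63.1) = 14.00 kΩ.
V_out = 23.4 × 14.00 / (27.0 + 14.00) = 23.4 × 14.00/41.00 = 7.99 V.

V_out ≈ 7.99 V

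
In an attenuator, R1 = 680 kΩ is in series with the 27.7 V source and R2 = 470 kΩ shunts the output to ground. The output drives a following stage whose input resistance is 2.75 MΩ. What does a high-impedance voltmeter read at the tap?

V_out ≈ 10.3 V

The load sits in parallel with R2: R2‖R_L = (470 × 2750) / (470 + 2750) = 401.4 kΩ.
V_out = 27.7 × 401.4 / (680 + 401.4) = 27.7 × 401.4/1081 = 10.3 V.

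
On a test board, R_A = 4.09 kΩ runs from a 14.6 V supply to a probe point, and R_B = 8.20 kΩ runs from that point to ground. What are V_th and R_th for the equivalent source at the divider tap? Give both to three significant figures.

V_th = 9.74 V, R_th = 2.73 kΩ

V_th is the open-circuit tap voltage: 14.6 × 8.20/(4.09 + 8.20) = 9.74 V.
With the supply zeroed, R_A and R_B appear in parallel from the tap: R_th = R_A‖R_B = (4.09 × 8.20)/12.29 = 2.73 kΩ.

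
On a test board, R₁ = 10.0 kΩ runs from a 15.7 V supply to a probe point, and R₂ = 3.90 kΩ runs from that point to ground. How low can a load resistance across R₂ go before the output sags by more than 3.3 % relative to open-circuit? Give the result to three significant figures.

R_L(min) ≈ 82.2 kΩ

Output resistance R_th = R₁‖R₂ = (10.0 × 3.90)/13.90 = 2.806 kΩ.
The fractional drop is R_th/(R_th + R_L); requiring this ≤ 0.0330 gives R_L ≥ R_th(1/0.0330 − 1) = 2.806 × 29.30 = 82.2 kΩ.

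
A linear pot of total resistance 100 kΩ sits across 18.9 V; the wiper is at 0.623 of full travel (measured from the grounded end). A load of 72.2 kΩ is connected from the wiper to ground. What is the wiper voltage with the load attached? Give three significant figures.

V ≈ 8.88 V

The wiper splits the pot into (1−α)R = 37.70 kΩ above and αR = 62.30 kΩ below.
Lower section ‖ load = 33.44 kΩ.
V_wiper = 18.9 × 33.44/(37.70 + 33.44) = 8.88 V.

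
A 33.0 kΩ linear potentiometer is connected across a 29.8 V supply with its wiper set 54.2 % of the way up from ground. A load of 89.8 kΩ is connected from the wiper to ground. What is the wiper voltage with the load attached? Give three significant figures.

The wiper splits the pot into (1−α)R = 15.11 kΩ above and αR = 17.89 kΩ below.
Lower section ‖ load = 14.92 kΩ.
V_wiper = 29.8 × 14.92/(15.11 + 14.92) = 14.8 V.

V ≈ 14.8 V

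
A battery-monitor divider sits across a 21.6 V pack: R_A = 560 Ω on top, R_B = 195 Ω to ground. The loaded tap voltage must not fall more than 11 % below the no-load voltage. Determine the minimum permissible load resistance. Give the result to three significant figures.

R_L(min) ≈ 1.17 kΩ

Output resistance R_th = R_A‖R_B = (560 × 195)/755.0 = 144.6 Ω.
The fractional drop is R_th/(R_th + R_L); requiring this ≤ 0.110 gives R_L ≥ R_th(1/0.110 − 1) = 144.6 × 8.091 = 1.17 kΩ.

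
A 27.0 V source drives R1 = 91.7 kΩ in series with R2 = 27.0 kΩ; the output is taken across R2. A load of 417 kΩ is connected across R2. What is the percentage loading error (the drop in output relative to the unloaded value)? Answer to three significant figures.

The divider's output (Thévenin) resistance is R1‖R2 = 20.86 kΩ.
Fractional drop under load = R_th/(R_th + R_L) = 20.86 / (20.86 + 417) = 0.04764.
So the output falls by 4.76 %.

4.76 %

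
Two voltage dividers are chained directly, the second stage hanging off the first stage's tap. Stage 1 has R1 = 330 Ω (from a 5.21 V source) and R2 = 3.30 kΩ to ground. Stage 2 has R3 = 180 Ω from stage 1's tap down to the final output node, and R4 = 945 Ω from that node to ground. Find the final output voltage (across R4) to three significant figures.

Stage 2 presents R3+R4 = 1125 Ω as a load on stage 1's tap.
Stage 1's lower leg becomes R2‖(R3+R4) = 839.0 Ω, so V_mid = 5.21 × 839.0/1169 = 3.739 V.
Stage 2 is itself unloaded: V_out = V_mid × R4/(R3+R4) = 3.739 × 945/1125 = 3.14 V.

V_out ≈ 3.14 V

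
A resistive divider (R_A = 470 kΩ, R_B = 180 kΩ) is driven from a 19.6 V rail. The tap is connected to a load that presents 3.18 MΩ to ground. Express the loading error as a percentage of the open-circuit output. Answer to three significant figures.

3.93 %

The divider's output (Thévenin) resistance is R_A‖R_B = 130.2 kΩ.
Fractional drop under load = R_th/(R_th + R_L) = 130.2 / (130.2 + 3180) = 0.03932.
So the output falls by 3.93 %.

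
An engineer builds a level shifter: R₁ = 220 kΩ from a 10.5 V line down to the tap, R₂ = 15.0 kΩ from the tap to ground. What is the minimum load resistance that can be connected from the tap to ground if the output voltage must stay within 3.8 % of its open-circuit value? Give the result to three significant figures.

Output resistance R_th = R₁‖R₂ = (220 × 15.0)/235.0 = 14.04 kΩ.
The fractional drop is R_th/(R_th + R_L); requiring this ≤ 0.0380 gives R_L ≥ R_th(1/0.0380 − 1) = 14.04 × 25.32 = 355 kΩ.

R_L(min) ≈ 355 kΩ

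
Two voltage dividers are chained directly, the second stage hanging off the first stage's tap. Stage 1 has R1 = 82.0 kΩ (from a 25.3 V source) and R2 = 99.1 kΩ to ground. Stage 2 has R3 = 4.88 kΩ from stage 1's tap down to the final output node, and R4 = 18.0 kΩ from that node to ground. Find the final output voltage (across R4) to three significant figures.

V_out ≈ 3.68 V

Stage 2 presents R3+R4 = 22.88 kΩ as a load on stage 1's tap.
Stage 1's lower leg becomes R2‖(R3+R4) = 18.59 kΩ, so V_mid = 25.3 × 18.59/100.6 = 4.675 V.
Stage 2 is itself unloaded: V_out = V_mid × R4/(R3+R4) = 4.675 × 18.0/22.88 = 3.68 V.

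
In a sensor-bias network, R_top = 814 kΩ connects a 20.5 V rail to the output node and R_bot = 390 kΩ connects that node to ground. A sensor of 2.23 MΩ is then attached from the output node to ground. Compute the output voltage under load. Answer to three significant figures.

V_out ≈ 5.94 V

The load sits in parallel with R_bot: R_bot‖R_L = (390 × 2230) / (390 + 2230) = 331.9 kΩ.
V_out = 20.5 × 331.9 / (814 + 331.9) = 20.5 × 331.9/1146 = 5.94 V.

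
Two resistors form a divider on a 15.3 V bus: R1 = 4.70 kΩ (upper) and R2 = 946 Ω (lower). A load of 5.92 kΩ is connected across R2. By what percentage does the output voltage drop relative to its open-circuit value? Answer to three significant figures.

11.7 %

Unloaded V = 15.3 × 946/5646 = 2.5635 V.
Loaded: R2‖R_L = 815.7 Ω, giving V = 15.3 × 815.7/5516 = 2.2626 V.
Drop = (2.5635 − 2.2626) / 2.5635 = 11.7 %.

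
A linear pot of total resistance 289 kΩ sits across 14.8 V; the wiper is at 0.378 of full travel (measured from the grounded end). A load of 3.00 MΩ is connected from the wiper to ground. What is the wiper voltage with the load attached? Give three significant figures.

V ≈ 5.47 V

The wiper splits the pot into (1−α)R = 179.8 kΩ above and αR = 109.2 kΩ below.
Lower section ‖ load = 105.4 kΩ.
V_wiper = 14.8 × 105.4/(179.8 + 105.4) = 5.47 V.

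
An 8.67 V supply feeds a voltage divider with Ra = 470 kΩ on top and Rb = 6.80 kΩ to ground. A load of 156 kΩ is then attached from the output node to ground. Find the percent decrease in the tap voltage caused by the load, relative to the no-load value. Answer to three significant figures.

4.12 %

The divider's output (Thévenin) resistance is Ra‖Rb = 6.703 kΩ.
Fractional drop under load = R_th/(R_th + R_L) = 6.703 / (6.703 + 156) = 0.04120.
So the output falls by 4.12 %.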